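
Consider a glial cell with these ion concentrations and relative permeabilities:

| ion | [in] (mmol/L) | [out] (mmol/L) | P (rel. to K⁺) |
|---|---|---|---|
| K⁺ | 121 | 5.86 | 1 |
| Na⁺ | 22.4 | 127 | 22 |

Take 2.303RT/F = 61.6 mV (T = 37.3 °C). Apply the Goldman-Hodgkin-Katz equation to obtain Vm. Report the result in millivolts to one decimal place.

Vm = 61.6 · log₁₀[(Σ P·[cation]ₒ + Σ P·[anion]ᵢ) / (Σ P·[cation]ᵢ + Σ P·[anion]ₒ)]
Numerator = 1×5.86 + 22×127 = 2800
Denominator = 1×121 + 22×22.4 = 613.8
Vm = 61.6 · log₁₀(4.5615) = 61.6 × (0.6591) = 40.60 mV

40.6 mV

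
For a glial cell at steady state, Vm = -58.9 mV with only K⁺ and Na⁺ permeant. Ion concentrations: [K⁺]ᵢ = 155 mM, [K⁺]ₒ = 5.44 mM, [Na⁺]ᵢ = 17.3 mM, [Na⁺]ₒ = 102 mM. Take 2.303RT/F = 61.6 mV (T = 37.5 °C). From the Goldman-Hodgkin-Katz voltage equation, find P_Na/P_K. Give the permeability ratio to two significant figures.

Let α = P_Na/P_K. GHK: Vm = 61.6·log₁₀[(Kₒ + α·Naₒ)/(Kᵢ + α·Naᵢ)].
10^(Vm/61.6) = 10^(-58.9/61.6) = 0.11062
So 0.11062·(Kᵢ + α·Naᵢ) = Kₒ + α·Naₒ → α = (0.11062·155.0 − 5.44) / (102.0 − 0.11062·17.3)
α = (17.15 − 5.44) / (102.0 − 1.914) = 11.71/100.1 = 0.117

0.12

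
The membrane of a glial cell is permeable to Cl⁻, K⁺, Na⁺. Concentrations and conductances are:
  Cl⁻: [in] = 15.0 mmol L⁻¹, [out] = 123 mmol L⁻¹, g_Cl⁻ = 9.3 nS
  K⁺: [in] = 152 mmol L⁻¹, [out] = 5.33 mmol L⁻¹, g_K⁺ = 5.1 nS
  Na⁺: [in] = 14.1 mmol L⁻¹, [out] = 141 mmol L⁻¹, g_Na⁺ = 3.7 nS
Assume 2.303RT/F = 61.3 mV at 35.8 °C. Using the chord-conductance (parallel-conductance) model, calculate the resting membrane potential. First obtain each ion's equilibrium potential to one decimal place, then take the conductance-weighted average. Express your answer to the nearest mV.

E_Cl⁻ = (61.3/-1)·log₁₀(123/15.0) = -56.0 mV
E_K⁺ = (61.3/1)·log₁₀(5.33/152) = -89.2 mV
E_Na⁺ = (61.3/1)·log₁₀(141/14.1) = 61.3 mV
Vm = (Σ gᵢEᵢ)/(Σ gᵢ) = (9.3·-56.0 + 5.1·-89.2 + 3.7·61.3) / (9.3 + 5.1 + 3.7)
= -748.91 / 18.1 = -41.38 mV

-41 mV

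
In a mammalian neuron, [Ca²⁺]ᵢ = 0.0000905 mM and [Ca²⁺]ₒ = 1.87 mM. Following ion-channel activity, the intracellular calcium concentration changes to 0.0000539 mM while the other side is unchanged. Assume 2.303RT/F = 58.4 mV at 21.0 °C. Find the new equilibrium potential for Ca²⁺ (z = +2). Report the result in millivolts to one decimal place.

After the shift: [Ca²⁺]_out = 1.87, [Ca²⁺]_in = 0.0000539 mM.
E_new = (58.4/2)·log₁₀(1.87/0.0000539) = 29.20 · (4.5403) = 132.58 mV

132.6 mV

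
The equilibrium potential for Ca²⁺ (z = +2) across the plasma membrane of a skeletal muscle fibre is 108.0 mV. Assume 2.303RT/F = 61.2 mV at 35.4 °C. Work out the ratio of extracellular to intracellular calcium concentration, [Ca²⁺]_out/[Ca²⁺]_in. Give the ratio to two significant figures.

log₁₀([out]/[in]) = E·z/(61.2) = 108.0 × 2 / 61.2 = 3.5294
[out]/[in] = 10^(3.5294) = 3384

3400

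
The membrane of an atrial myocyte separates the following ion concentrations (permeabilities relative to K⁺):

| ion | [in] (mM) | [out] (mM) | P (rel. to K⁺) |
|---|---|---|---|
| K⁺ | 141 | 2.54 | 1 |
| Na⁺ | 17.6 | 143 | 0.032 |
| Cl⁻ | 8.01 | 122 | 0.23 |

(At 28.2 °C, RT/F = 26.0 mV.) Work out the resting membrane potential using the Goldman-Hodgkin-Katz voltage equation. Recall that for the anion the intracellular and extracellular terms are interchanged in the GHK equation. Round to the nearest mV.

-76 mV

Vm = 26.0 · ln[(Σ P·[cation]ₒ + Σ P·[anion]ᵢ) / (Σ P·[cation]ᵢ + Σ P·[anion]ₒ)]
Numerator = 1×2.54 + 0.032×143 + 0.23×8.01 = 8.958
Denominator = 1×141 + 0.032×17.6 + 0.23×122 = 169.6
Vm = 26.0 · ln(0.052813) = 26.0 × (-2.9410) = -76.47 mV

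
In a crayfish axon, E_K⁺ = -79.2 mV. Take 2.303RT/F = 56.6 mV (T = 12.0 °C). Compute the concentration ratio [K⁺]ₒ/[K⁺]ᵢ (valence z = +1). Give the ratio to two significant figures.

log₁₀([out]/[in]) = E·z/(56.6) = -79.2 × 1 / 56.6 = -1.3993
[out]/[in] = 10^(-1.3993) = 0.03988

0.040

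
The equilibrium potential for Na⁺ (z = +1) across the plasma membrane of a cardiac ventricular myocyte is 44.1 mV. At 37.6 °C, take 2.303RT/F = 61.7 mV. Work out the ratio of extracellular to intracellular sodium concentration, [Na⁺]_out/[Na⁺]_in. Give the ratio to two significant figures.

5.2

log₁₀([out]/[in]) = E·z/(61.7) = 44.1 × 1 / 61.7 = 0.7147
[out]/[in] = 10^(0.7147) = 5.185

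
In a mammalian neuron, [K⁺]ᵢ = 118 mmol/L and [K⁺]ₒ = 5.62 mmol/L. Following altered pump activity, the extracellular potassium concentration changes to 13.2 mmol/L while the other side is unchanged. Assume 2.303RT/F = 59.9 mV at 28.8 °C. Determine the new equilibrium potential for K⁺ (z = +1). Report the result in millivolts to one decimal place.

-57.0 mV

After the shift: [K⁺]_out = 13.2, [K⁺]_in = 118 mmol/L.
E_new = (59.9/1)·log₁₀(13.2/118) = 59.90 · (-0.9513) = -56.98 mV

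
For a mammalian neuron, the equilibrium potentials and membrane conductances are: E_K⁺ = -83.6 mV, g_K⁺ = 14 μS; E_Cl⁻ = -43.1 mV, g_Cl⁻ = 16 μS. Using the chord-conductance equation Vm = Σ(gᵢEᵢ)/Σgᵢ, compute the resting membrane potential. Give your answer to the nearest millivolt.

-62 mV

Σ gᵢEᵢ = 14·(-83.6) + 16·(-43.1) = -1860.00
Σ gᵢ = 14 + 16 = 30
Vm = -1860.00 / 30 = -62.00 mV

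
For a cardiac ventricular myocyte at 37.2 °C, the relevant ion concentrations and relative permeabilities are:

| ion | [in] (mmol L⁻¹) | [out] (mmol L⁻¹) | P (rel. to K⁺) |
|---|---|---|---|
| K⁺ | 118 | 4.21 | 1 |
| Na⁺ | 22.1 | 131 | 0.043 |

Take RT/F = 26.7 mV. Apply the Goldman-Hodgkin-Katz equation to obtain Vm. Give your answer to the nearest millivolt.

-67 mV

Vm = 26.7 · ln[(Σ P·[cation]ₒ + Σ P·[anion]ᵢ) / (Σ P·[cation]ᵢ + Σ P·[anion]ₒ)]
Numerator = 1×4.21 + 0.043×131 = 9.843
Denominator = 1×118 + 0.043×22.1 = 119
Vm = 26.7 · ln(0.082749) = 26.7 × (-2.4919) = -66.53 mV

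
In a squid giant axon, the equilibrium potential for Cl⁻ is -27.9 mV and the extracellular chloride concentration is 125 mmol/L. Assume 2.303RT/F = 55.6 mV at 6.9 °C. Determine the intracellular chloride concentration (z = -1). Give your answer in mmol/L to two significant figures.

39 mmol/L

Nernst: E = (55.6/-1) · log₁₀([out]/[in]), so log₁₀([out]/[in]) = -27.9 × -1 / 55.6 = 0.5018.
[out]/[in] = 10^(0.5018) = 3.175.
[in] = 125 / 3.175 = 39.37 mmol/L.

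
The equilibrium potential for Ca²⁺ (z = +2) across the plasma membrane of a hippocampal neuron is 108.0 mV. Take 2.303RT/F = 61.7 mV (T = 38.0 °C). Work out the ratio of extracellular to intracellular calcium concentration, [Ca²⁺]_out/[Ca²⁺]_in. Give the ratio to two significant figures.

log₁₀([out]/[in]) = E·z/(61.7) = 108.0 × 2 / 61.7 = 3.5008
[out]/[in] = 10^(3.5008) = 3168

3200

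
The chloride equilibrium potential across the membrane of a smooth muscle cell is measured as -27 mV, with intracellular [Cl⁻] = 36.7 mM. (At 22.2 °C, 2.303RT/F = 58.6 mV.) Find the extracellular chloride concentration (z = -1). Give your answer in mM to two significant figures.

110 mM

Nernst: E = (58.6/-1) · log₁₀([out]/[in]), so log₁₀([out]/[in]) = -27.0 × -1 / 58.6 = 0.4608.
[out]/[in] = 10^(0.4608) = 2.889.
[out] = 2.889 × 36.7 = 106 mM.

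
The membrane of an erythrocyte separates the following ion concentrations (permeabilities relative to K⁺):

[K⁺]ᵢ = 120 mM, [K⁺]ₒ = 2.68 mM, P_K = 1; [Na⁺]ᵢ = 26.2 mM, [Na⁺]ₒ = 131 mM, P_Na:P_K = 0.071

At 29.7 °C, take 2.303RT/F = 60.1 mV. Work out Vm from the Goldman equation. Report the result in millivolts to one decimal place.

-60.5 mV

Vm = 60.1 · log₁₀[(Σ P·[cation]ₒ + Σ P·[anion]ᵢ) / (Σ P·[cation]ᵢ + Σ P·[anion]ₒ)]
Numerator = 1×2.68 + 0.071×131 = 11.98
Denominator = 1×120 + 0.071×26.2 = 121.9
Vm = 60.1 · log₁₀(0.098318) = 60.1 × (-1.0074) = -60.54 mV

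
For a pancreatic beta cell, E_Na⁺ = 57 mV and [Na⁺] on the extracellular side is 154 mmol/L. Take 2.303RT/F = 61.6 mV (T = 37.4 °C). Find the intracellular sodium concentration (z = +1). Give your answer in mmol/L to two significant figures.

18 mmol/L

Nernst: E = (61.6/1) · log₁₀([out]/[in]), so log₁₀([out]/[in]) = 57.0 × 1 / 61.6 = 0.9253.
[out]/[in] = 10^(0.9253) = 8.42.
[in] = 154 / 8.42 = 18.29 mmol/L.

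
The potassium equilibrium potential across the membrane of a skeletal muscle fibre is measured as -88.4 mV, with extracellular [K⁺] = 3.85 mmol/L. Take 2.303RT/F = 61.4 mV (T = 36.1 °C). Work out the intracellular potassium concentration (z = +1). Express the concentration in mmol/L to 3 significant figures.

106 mmol/L

Nernst: E = (61.4/1) · log₁₀([out]/[in]), so log₁₀([out]/[in]) = -88.4 × 1 / 61.4 = -1.4397.
[out]/[in] = 10^(-1.4397) = 0.03633.
[in] = 3.85 / 0.03633 = 106 mmol/L.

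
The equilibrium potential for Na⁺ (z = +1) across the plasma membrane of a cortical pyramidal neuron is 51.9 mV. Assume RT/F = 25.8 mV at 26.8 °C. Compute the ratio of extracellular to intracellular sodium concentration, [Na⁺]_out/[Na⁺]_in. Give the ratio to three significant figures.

ln([out]/[in]) = E·z/(25.8) = 51.9 × 1 / 25.8 = 2.0116
[out]/[in] = e^(2.0116) = 7.475

7.48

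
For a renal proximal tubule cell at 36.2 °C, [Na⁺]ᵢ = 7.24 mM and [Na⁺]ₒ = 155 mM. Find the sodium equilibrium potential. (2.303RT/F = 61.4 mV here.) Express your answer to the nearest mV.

E = (61.4/z) · log₁₀([Na⁺]_out/[Na⁺]_in) with z = +1.
= (61.4/1) · log₁₀(155/7.24) = 61.40 · log₁₀(21.41)
= 61.40 · (1.3306) = 81.70 mV

82 mV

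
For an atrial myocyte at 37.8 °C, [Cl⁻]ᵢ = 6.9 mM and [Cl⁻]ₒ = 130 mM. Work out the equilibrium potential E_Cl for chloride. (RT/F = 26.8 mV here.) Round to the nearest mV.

E = (26.8/z) · ln([Cl⁻]_out/[Cl⁻]_in) with z = -1.
For an anion, dividing by z = -1 reverses the sign.
= (26.8/-1) · ln(130/6.9) = -26.80 · ln(18.84)
= -26.80 · (2.9360) = -78.69 mV

-79 mV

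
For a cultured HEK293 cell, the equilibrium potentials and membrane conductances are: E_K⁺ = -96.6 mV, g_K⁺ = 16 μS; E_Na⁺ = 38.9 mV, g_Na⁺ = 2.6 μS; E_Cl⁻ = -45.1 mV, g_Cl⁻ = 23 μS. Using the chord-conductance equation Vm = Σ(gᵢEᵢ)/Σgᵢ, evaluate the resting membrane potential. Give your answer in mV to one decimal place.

Σ gᵢEᵢ = 16·(-96.6) + 2.6·(38.9) + 23·(-45.1) = -2481.76
Σ gᵢ = 16 + 2.6 + 23 = 41.6
Vm = -2481.76 / 41.6 = -59.66 mV

-59.7 mV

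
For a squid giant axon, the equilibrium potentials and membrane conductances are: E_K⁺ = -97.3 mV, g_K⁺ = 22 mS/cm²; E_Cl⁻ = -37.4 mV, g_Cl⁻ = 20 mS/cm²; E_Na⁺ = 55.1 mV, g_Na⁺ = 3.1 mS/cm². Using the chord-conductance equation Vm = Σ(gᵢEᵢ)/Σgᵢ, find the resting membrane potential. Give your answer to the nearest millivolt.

Σ gᵢEᵢ = 22·(-97.3) + 20·(-37.4) + 3.1·(55.1) = -2717.79
Σ gᵢ = 22 + 20 + 3.1 = 45.1
Vm = -2717.79 / 45.1 = -60.26 mV

-60 mV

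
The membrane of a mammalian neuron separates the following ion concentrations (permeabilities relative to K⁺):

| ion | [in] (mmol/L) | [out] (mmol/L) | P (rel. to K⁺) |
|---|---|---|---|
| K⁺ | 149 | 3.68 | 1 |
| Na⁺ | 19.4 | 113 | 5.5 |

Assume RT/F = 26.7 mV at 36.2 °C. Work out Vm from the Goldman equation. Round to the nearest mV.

Vm = 26.7 · ln[(Σ P·[cation]ₒ + Σ P·[anion]ᵢ) / (Σ P·[cation]ᵢ + Σ P·[anion]ₒ)]
Numerator = 1×3.68 + 5.5×113 = 625.2
Denominator = 1×149 + 5.5×19.4 = 255.7
Vm = 26.7 · ln(2.445) = 26.7 × (0.8940) = 23.87 mV

24 mV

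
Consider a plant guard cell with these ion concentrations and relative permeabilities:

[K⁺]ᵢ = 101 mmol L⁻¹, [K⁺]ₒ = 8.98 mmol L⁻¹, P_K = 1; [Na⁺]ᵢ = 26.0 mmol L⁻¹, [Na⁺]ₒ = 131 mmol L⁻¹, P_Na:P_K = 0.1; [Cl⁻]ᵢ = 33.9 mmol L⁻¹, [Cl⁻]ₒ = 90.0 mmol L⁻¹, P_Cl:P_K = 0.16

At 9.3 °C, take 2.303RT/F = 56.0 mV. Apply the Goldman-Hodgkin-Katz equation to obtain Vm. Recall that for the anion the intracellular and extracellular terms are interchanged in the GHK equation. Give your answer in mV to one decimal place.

-35.4 mV

Vm = 56.0 · log₁₀[(Σ P·[cation]ₒ + Σ P·[anion]ᵢ) / (Σ P·[cation]ᵢ + Σ P·[anion]ₒ)]
Numerator = 1×8.98 + 0.1×131 + 0.16×33.9 = 27.5
Denominator = 1×101 + 0.1×26.0 + 0.16×90.0 = 118
Vm = 56.0 · log₁₀(0.23308) = 56.0 × (-0.6325) = -35.42 mV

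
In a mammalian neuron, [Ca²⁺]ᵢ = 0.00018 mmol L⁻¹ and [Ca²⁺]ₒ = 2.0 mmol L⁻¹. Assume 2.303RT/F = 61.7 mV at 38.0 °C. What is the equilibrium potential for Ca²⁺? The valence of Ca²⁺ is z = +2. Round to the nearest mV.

125 mV

E = (61.7/z) · log₁₀([Ca²⁺]_out/[Ca²⁺]_in) with z = +2.
= (61.7/2) · log₁₀(2.0/0.00018) = 30.85 · log₁₀(1.111e+04)
= 30.85 · (4.0458) = 124.81 mV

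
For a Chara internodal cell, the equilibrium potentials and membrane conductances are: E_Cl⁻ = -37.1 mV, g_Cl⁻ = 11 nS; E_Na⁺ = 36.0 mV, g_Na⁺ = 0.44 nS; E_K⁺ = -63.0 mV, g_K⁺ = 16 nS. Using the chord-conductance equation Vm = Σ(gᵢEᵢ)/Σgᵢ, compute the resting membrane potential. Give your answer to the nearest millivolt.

Σ gᵢEᵢ = 11·(-37.1) + 0.44·(36.0) + 16·(-63.0) = -1400.26
Σ gᵢ = 11 + 0.44 + 16 = 27.44
Vm = -1400.26 / 27.44 = -51.03 mV

-51 mV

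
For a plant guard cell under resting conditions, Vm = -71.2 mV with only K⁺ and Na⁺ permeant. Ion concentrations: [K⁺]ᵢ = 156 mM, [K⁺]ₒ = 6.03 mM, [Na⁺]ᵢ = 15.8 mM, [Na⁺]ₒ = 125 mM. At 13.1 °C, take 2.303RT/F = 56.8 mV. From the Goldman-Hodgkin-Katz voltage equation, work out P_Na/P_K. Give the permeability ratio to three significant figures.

Let α = P_Na/P_K. GHK: Vm = 56.8·log₁₀[(Kₒ + α·Naₒ)/(Kᵢ + α·Naᵢ)].
10^(Vm/56.8) = 10^(-71.2/56.8) = 0.05578
So 0.05578·(Kᵢ + α·Naᵢ) = Kₒ + α·Naₒ → α = (0.05578·156.0 − 6.03) / (125.0 − 0.05578·15.8)
α = (8.702 − 6.03) / (125.0 − 0.8813) = 2.672/124.1 = 0.02153

0.0215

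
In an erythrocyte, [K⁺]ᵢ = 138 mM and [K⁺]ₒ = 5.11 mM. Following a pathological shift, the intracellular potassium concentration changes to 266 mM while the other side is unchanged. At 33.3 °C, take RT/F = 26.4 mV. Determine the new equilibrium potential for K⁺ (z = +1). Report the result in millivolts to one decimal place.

-104.3 mV

After the shift: [K⁺]_out = 5.11, [K⁺]_in = 266 mM.
E_new = (26.4/1)·ln(5.11/266) = 26.40 · (-3.9523) = -104.34 mV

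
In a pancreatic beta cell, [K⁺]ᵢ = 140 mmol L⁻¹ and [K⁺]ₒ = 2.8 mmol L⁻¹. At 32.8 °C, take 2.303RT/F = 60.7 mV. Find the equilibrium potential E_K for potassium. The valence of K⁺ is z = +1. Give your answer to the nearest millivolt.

-103 mV

E = (60.7/z) · log₁₀([K⁺]_out/[K⁺]_in) with z = +1.
= (60.7/1) · log₁₀(2.8/140) = 60.70 · log₁₀(0.02)
= 60.70 · (-1.6990) = -103.13 mV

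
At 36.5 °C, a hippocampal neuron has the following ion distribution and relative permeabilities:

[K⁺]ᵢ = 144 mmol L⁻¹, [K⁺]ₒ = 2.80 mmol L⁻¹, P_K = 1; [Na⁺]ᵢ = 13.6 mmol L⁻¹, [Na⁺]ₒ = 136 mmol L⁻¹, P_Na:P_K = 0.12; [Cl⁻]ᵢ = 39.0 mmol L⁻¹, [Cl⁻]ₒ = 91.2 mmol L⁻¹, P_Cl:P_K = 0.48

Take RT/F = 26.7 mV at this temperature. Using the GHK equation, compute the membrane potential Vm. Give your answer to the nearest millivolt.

-43 mV

Vm = 26.7 · ln[(Σ P·[cation]ₒ + Σ P·[anion]ᵢ) / (Σ P·[cation]ᵢ + Σ P·[anion]ₒ)]
Numerator = 1×2.80 + 0.12×136 + 0.48×39.0 = 37.84
Denominator = 1×144 + 0.12×13.6 + 0.48×91.2 = 189.4
Vm = 26.7 · ln(0.19978) = 26.7 × (-1.6105) = -43.00 mV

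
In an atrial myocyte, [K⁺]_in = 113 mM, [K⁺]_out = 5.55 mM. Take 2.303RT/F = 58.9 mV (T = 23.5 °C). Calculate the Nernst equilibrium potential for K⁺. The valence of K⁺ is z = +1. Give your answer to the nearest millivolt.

-77 mV

E = (58.9/z) · log₁₀([K⁺]_out/[K⁺]_in) with z = +1.
= (58.9/1) · log₁₀(5.55/113) = 58.90 · log₁₀(0.04912)
= 58.90 · (-1.3088) = -77.09 mV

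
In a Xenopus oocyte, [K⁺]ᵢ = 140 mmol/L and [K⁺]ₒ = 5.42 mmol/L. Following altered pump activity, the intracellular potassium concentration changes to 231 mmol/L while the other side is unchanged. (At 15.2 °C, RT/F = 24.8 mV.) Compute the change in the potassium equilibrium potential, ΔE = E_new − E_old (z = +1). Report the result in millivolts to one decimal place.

-12.4 mV

E_old = (24.8/1)·ln(5.42/140) = -80.64 mV
E_new = (24.8/1)·ln(5.42/231) = -93.06 mV
ΔE = -93.06 − (-80.64) = -12.42 mV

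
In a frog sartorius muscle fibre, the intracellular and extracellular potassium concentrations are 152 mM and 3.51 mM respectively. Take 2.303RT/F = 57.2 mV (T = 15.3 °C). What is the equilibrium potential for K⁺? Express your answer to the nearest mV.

E = (57.2/z) · log₁₀([K⁺]_out/[K⁺]_in) with z = +1.
= (57.2/1) · log₁₀(3.51/152) = 57.20 · log₁₀(0.02309)
= 57.20 · (-1.6365) = -93.61 mV

-94 mV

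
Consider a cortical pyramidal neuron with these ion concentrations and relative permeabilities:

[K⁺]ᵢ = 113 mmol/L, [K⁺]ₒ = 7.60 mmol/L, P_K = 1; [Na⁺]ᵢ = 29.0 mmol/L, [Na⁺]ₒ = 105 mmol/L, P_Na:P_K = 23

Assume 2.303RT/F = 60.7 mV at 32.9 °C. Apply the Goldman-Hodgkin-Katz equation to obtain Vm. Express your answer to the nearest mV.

Vm = 60.7 · log₁₀[(Σ P·[cation]ₒ + Σ P·[anion]ᵢ) / (Σ P·[cation]ᵢ + Σ P·[anion]ₒ)]
Numerator = 1×7.60 + 23×105 = 2423
Denominator = 1×113 + 23×29.0 = 780
Vm = 60.7 · log₁₀(3.1059) = 60.7 × (0.4922) = 29.88 mV

30 mV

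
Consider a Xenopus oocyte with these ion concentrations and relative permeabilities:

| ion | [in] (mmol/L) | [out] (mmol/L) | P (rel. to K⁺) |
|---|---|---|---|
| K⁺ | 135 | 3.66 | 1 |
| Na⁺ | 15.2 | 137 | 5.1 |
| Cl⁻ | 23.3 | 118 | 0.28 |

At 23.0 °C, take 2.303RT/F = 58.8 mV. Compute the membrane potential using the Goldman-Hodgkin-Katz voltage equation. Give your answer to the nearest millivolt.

Vm = 58.8 · log₁₀[(Σ P·[cation]ₒ + Σ P·[anion]ᵢ) / (Σ P·[cation]ᵢ + Σ P·[anion]ₒ)]
Numerator = 1×3.66 + 5.1×137 + 0.28×23.3 = 708.9
Denominator = 1×135 + 5.1×15.2 + 0.28×118 = 245.6
Vm = 58.8 · log₁₀(2.8868) = 58.8 × (0.4604) = 27.07 mV

27 mV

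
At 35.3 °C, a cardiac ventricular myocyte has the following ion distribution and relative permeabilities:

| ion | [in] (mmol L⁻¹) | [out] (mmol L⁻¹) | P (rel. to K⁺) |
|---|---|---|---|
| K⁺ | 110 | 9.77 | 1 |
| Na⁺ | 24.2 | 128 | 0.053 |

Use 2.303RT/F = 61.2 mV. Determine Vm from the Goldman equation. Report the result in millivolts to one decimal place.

Vm = 61.2 · log₁₀[(Σ P·[cation]ₒ + Σ P·[anion]ᵢ) / (Σ P·[cation]ᵢ + Σ P·[anion]ₒ)]
Numerator = 1×9.77 + 0.053×128 = 16.55
Denominator = 1×110 + 0.053×24.2 = 111.3
Vm = 61.2 · log₁₀(0.14876) = 61.2 × (-0.8275) = -50.64 mV

-50.6 mV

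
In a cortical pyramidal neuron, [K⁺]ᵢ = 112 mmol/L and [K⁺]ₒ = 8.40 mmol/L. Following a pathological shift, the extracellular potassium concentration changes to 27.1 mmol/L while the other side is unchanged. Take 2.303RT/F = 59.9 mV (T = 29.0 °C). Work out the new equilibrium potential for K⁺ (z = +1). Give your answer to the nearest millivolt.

-37 mV

After the shift: [K⁺]_out = 27.1, [K⁺]_in = 112 mmol/L.
E_new = (59.9/1)·log₁₀(27.1/112) = 59.90 · (-0.6162) = -36.91 mV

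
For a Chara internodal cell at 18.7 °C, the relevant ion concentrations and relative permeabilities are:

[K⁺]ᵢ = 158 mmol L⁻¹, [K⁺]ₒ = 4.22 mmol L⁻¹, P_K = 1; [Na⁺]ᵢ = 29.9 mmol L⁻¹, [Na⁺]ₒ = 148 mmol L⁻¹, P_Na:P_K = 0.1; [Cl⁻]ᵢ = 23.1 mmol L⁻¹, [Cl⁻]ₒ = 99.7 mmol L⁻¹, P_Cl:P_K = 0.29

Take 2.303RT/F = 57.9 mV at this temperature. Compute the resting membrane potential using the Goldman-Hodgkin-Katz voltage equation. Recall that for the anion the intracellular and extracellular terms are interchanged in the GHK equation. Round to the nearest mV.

Vm = 57.9 · log₁₀[(Σ P·[cation]ₒ + Σ P·[anion]ᵢ) / (Σ P·[cation]ᵢ + Σ P·[anion]ₒ)]
Numerator = 1×4.22 + 0.1×148 + 0.29×23.1 = 25.72
Denominator = 1×158 + 0.1×29.9 + 0.29×99.7 = 189.9
Vm = 57.9 · log₁₀(0.13543) = 57.9 × (-0.8683) = -50.27 mV

-50 mV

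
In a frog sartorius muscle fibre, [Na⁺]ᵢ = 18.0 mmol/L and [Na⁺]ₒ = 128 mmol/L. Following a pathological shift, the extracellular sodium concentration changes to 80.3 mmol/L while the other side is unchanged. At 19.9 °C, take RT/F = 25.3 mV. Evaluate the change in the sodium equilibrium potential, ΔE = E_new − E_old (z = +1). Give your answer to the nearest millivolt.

-12 mV

E_old = (25.3/1)·ln(128/18.0) = 49.63 mV
E_new = (25.3/1)·ln(80.3/18.0) = 37.83 mV
ΔE = 37.83 − (49.63) = -11.80 mV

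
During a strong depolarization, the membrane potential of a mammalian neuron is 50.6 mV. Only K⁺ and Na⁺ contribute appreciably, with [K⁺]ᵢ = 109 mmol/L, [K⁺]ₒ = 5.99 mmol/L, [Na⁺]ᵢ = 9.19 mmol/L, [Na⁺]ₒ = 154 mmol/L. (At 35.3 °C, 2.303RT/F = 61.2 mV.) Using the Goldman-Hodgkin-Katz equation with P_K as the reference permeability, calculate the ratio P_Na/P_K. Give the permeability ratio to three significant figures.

Let α = P_Na/P_K. GHK: Vm = 61.2·log₁₀[(Kₒ + α·Naₒ)/(Kᵢ + α·Naᵢ)].
10^(Vm/61.2) = 10^(50.6/61.2) = 6.7112
So 6.7112·(Kᵢ + α·Naᵢ) = Kₒ + α·Naₒ → α = (6.7112·109.0 − 5.99) / (154.0 − 6.7112·9.19)
α = (731.5 − 5.99) / (154.0 − 61.68) = 725.5/92.32 = 7.858

7.86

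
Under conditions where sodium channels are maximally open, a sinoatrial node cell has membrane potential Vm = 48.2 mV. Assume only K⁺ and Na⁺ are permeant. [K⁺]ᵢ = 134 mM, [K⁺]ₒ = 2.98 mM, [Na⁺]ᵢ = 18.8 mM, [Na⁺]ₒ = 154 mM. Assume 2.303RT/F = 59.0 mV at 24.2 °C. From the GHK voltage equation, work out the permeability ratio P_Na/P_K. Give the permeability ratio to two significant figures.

Let α = P_Na/P_K. GHK: Vm = 59.0·log₁₀[(Kₒ + α·Naₒ)/(Kᵢ + α·Naᵢ)].
10^(Vm/59.0) = 10^(48.2/59.0) = 6.5607
So 6.5607·(Kᵢ + α·Naᵢ) = Kₒ + α·Naₒ → α = (6.5607·134.0 − 2.98) / (154.0 − 6.5607·18.8)
α = (879.1 − 2.98) / (154.0 − 123.3) = 876.2/30.66 = 28.58

29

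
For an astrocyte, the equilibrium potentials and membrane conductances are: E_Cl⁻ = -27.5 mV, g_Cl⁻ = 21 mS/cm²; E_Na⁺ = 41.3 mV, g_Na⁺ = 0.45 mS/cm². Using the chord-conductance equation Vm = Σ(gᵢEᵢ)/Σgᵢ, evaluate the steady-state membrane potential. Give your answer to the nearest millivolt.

Σ gᵢEᵢ = 21·(-27.5) + 0.45·(41.3) = -558.91
Σ gᵢ = 21 + 0.45 = 21.45
Vm = -558.91 / 21.45 = -26.06 mV

-26 mV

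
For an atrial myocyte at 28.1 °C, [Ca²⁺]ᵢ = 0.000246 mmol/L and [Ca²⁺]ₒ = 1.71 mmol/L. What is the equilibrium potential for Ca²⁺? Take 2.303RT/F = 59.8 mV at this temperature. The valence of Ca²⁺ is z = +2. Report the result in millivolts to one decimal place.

E = (59.8/z) · log₁₀([Ca²⁺]_out/[Ca²⁺]_in) with z = +2.
= (59.8/2) · log₁₀(1.71/0.000246) = 29.90 · log₁₀(6951)
= 29.90 · (3.8421) = 114.88 mV

114.9 mV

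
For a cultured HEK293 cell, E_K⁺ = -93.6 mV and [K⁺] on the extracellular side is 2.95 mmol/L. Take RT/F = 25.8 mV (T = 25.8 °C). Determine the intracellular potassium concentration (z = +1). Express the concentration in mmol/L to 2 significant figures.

Nernst: E = (25.8/1) · ln([out]/[in]), so ln([out]/[in]) = -93.6 × 1 / 25.8 = -3.6279.
[out]/[in] = e^(-3.6279) = 0.02657.
[in] = 2.95 / 0.02657 = 111 mmol/L.

110 mmol/L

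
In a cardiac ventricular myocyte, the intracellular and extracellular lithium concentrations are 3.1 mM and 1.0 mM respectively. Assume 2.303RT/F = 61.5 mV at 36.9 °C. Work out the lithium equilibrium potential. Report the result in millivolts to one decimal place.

-30.2 mV

E = (61.5/z) · log₁₀([Li⁺]_out/[Li⁺]_in) with z = +1.
= (61.5/1) · log₁₀(1.0/3.1) = 61.50 · log₁₀(0.3226)
= 61.50 · (-0.4914) = -30.22 mV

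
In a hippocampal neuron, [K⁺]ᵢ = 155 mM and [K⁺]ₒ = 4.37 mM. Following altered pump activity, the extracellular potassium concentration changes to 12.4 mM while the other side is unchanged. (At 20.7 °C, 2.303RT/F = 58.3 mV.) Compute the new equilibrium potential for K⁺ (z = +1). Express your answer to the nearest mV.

After the shift: [K⁺]_out = 12.4, [K⁺]_in = 155 mM.
E_new = (58.3/1)·log₁₀(12.4/155) = 58.30 · (-1.0969) = -63.95 mV

-64 mV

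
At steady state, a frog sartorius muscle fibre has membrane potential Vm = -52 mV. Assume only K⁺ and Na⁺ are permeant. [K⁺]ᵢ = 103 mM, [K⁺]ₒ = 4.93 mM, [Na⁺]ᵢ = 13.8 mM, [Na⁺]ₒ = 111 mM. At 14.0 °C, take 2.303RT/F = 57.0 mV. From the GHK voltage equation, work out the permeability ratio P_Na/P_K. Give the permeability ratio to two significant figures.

Let α = P_Na/P_K. GHK: Vm = 57.0·log₁₀[(Kₒ + α·Naₒ)/(Kᵢ + α·Naᵢ)].
10^(Vm/57.0) = 10^(-52.0/57.0) = 0.12238
So 0.12238·(Kᵢ + α·Naᵢ) = Kₒ + α·Naₒ → α = (0.12238·103.0 − 4.93) / (111.0 − 0.12238·13.8)
α = (12.61 − 4.93) / (111.0 − 1.689) = 7.675/109.3 = 0.07022

0.070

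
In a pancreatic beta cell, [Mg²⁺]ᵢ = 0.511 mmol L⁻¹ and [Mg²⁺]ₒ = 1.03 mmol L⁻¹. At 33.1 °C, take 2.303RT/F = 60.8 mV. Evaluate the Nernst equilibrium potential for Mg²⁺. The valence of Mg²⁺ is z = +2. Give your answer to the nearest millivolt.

E = (60.8/z) · log₁₀([Mg²⁺]_out/[Mg²⁺]_in) with z = +2.
= (60.8/2) · log₁₀(1.03/0.511) = 30.40 · log₁₀(2.016)
= 30.40 · (0.3044) = 9.25 mV

9 mV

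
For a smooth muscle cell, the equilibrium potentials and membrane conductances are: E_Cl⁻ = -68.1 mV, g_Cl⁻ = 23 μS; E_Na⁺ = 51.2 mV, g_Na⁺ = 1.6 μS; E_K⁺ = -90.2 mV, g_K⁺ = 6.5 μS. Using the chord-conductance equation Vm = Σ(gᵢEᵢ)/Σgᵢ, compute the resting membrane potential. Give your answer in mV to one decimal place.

-66.6 mV

Σ gᵢEᵢ = 23·(-68.1) + 1.6·(51.2) + 6.5·(-90.2) = -2070.68
Σ gᵢ = 23 + 1.6 + 6.5 = 31.1
Vm = -2070.68 / 31.1 = -66.58 mV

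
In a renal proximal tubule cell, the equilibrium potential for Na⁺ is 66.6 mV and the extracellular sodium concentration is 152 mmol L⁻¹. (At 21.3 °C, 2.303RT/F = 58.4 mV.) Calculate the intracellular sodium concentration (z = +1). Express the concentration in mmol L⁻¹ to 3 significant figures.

Nernst: E = (58.4/1) · log₁₀([out]/[in]), so log₁₀([out]/[in]) = 66.6 × 1 / 58.4 = 1.1404.
[out]/[in] = 10^(1.1404) = 13.82.
[in] = 152 / 13.82 = 11 mmol L⁻¹.

11.0 mmol L⁻¹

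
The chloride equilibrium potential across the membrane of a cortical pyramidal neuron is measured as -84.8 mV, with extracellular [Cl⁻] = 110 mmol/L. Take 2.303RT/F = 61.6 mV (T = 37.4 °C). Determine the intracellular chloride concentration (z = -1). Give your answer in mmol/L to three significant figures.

4.62 mmol/L

Nernst: E = (61.6/-1) · log₁₀([out]/[in]), so log₁₀([out]/[in]) = -84.8 × -1 / 61.6 = 1.3766.
[out]/[in] = 10^(1.3766) = 23.8.
[in] = 110 / 23.8 = 4.621 mmol/L.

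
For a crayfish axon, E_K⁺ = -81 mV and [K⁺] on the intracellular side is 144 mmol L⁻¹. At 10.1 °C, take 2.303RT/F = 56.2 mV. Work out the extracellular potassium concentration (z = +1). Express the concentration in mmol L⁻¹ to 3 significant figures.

Nernst: E = (56.2/1) · log₁₀([out]/[in]), so log₁₀([out]/[in]) = -81.0 × 1 / 56.2 = -1.4413.
[out]/[in] = 10^(-1.4413) = 0.0362.
[out] = 0.0362 × 144 = 5.213 mmol L⁻¹.

5.21 mmol L⁻¹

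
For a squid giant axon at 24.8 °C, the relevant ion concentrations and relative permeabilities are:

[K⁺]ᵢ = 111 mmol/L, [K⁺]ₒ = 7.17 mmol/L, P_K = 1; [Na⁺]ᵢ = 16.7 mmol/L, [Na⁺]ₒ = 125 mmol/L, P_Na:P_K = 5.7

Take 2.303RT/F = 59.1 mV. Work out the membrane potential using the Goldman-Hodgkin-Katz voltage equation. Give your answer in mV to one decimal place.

32.1 mV

Vm = 59.1 · log₁₀[(Σ P·[cation]ₒ + Σ P·[anion]ᵢ) / (Σ P·[cation]ᵢ + Σ P·[anion]ₒ)]
Numerator = 1×7.17 + 5.7×125 = 719.7
Denominator = 1×111 + 5.7×16.7 = 206.2
Vm = 59.1 · log₁₀(3.4903) = 59.1 × (0.5429) = 32.08 mV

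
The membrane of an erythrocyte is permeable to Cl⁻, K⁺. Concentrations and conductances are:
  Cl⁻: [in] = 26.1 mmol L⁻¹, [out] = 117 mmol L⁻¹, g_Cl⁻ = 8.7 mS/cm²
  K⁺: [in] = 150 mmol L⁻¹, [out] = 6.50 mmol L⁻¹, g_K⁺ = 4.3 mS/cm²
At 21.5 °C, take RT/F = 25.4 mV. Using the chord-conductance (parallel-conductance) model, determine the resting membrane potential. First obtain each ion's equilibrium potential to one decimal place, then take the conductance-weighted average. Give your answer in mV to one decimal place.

-51.9 mV

E_Cl⁻ = (25.4/-1)·ln(117/26.1) = -38.1 mV
E_K⁺ = (25.4/1)·ln(6.50/150) = -79.7 mV
Vm = (Σ gᵢEᵢ)/(Σ gᵢ) = (8.7·-38.1 + 4.3·-79.7) / (8.7 + 4.3)
= -674.18 / 13 = -51.86 mV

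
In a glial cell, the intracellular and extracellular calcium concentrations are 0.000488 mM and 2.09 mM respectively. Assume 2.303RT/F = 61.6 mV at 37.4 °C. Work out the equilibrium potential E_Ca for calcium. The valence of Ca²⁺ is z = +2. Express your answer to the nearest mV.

E = (61.6/z) · log₁₀([Ca²⁺]_out/[Ca²⁺]_in) with z = +2.
= (61.6/2) · log₁₀(2.09/0.000488) = 30.80 · log₁₀(4283)
= 30.80 · (3.6317) = 111.86 mV

112 mV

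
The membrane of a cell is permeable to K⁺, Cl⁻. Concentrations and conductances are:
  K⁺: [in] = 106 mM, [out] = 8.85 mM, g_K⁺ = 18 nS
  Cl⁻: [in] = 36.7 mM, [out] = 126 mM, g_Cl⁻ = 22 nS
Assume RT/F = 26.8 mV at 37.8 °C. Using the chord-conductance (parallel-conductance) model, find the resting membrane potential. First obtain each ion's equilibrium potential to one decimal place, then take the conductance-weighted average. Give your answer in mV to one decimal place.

E_K⁺ = (26.8/1)·ln(8.85/106) = -66.5 mV
E_Cl⁻ = (26.8/-1)·ln(126/36.7) = -33.1 mV
Vm = (Σ gᵢEᵢ)/(Σ gᵢ) = (18·-66.5 + 22·-33.1) / (18 + 22)
= -1925.20 / 40 = -48.13 mV

-48.1 mV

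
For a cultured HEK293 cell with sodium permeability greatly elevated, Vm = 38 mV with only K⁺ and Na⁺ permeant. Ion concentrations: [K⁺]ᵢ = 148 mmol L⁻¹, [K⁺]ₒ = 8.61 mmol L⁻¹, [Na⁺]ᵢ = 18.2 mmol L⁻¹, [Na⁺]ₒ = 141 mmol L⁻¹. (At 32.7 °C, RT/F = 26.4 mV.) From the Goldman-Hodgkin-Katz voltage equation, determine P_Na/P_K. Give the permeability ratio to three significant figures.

Let α = P_Na/P_K. GHK: Vm = 26.4·ln[(Kₒ + α·Naₒ)/(Kᵢ + α·Naᵢ)].
e^(Vm/26.4) = e^(38.0/26.4) = 4.2181
So 4.2181·(Kᵢ + α·Naᵢ) = Kₒ + α·Naₒ → α = (4.2181·148.0 − 8.61) / (141.0 − 4.2181·18.2)
α = (624.3 − 8.61) / (141.0 − 76.77) = 615.7/64.23 = 9.585

9.59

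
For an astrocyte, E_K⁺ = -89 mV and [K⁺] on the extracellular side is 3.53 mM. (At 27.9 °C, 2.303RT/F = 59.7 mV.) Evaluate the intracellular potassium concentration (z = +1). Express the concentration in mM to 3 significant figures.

109 mM

Nernst: E = (59.7/1) · log₁₀([out]/[in]), so log₁₀([out]/[in]) = -89.0 × 1 / 59.7 = -1.4908.
[out]/[in] = 10^(-1.4908) = 0.0323.
[in] = 3.53 / 0.0323 = 109.3 mM.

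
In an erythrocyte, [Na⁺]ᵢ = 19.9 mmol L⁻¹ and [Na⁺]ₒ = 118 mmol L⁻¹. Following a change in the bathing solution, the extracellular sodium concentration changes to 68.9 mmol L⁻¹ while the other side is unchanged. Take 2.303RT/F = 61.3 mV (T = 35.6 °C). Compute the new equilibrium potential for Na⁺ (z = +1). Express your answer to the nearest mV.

After the shift: [Na⁺]_out = 68.9, [Na⁺]_in = 19.9 mmol L⁻¹.
E_new = (61.3/1)·log₁₀(68.9/19.9) = 61.30 · (0.5394) = 33.06 mV

33 mV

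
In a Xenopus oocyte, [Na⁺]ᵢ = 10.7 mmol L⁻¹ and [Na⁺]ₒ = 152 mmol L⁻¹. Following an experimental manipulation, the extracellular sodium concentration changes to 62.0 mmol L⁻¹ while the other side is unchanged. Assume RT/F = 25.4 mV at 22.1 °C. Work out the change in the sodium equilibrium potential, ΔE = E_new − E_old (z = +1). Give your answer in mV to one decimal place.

-22.8 mV

E_old = (25.4/1)·ln(152/10.7) = 67.40 mV
E_new = (25.4/1)·ln(62.0/10.7) = 44.63 mV
ΔE = 44.63 − (67.40) = -22.78 mV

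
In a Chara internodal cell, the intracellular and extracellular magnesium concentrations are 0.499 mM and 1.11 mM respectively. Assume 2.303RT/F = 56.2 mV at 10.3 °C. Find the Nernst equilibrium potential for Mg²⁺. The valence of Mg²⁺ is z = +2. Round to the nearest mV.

10 mV

E = (56.2/z) · log₁₀([Mg²⁺]_out/[Mg²⁺]_in) with z = +2.
= (56.2/2) · log₁₀(1.11/0.499) = 28.10 · log₁₀(2.224)
= 28.10 · (0.3472) = 9.76 mV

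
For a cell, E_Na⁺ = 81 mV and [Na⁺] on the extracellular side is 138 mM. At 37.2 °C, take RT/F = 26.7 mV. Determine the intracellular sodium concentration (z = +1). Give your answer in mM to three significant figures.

6.64 mM

Nernst: E = (26.7/1) · ln([out]/[in]), so ln([out]/[in]) = 81.0 × 1 / 26.7 = 3.0337.
[out]/[in] = e^(3.0337) = 20.77.
[in] = 138 / 20.77 = 6.643 mM.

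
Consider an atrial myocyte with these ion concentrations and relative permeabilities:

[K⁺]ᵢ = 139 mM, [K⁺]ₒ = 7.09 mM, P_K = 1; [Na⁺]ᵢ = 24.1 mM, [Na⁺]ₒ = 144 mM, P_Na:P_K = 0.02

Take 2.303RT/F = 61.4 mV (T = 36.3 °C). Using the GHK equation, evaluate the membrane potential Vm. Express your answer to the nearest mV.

-70 mV

Vm = 61.4 · log₁₀[(Σ P·[cation]ₒ + Σ P·[anion]ᵢ) / (Σ P·[cation]ᵢ + Σ P·[anion]ₒ)]
Numerator = 1×7.09 + 0.02×144 = 9.97
Denominator = 1×139 + 0.02×24.1 = 139.5
Vm = 61.4 · log₁₀(0.071479) = 61.4 × (-1.1458) = -70.35 mV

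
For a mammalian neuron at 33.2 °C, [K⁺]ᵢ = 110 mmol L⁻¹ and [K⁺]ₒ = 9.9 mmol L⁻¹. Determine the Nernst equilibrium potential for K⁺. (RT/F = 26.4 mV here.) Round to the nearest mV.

E = (26.4/z) · ln([K⁺]_out/[K⁺]_in) with z = +1.
= (26.4/1) · ln(9.9/110) = 26.40 · ln(0.09)
= 26.40 · (-2.4079) = -63.57 mV

-64 mV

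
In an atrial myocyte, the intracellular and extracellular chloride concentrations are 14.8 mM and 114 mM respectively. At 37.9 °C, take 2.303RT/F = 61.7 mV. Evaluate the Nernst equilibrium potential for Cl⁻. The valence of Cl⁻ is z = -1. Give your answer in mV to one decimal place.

E = (61.7/z) · log₁₀([Cl⁻]_out/[Cl⁻]_in) with z = -1.
For an anion, dividing by z = -1 reverses the sign.
= (61.7/-1) · log₁₀(114/14.8) = -61.70 · log₁₀(7.703)
= -61.70 · (0.8866) = -54.71 mV

-54.7 mV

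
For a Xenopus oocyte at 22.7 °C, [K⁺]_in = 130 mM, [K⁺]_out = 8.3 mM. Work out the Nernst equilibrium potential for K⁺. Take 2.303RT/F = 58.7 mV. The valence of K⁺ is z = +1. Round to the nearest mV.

E = (58.7/z) · log₁₀([K⁺]_out/[K⁺]_in) with z = +1.
= (58.7/1) · log₁₀(8.3/130) = 58.70 · log₁₀(0.06385)
= 58.70 · (-1.1949) = -70.14 mV

-70 mV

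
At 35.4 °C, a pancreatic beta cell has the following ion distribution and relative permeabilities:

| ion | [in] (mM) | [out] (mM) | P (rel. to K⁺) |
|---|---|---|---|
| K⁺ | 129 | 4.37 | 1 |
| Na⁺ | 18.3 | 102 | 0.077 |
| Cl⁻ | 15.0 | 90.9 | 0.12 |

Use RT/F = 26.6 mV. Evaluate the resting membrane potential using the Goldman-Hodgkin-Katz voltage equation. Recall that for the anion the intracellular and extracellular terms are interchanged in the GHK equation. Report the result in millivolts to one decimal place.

Vm = 26.6 · ln[(Σ P·[cation]ₒ + Σ P·[anion]ᵢ) / (Σ P·[cation]ᵢ + Σ P·[anion]ₒ)]
Numerator = 1×4.37 + 0.077×102 + 0.12×15.0 = 14.02
Denominator = 1×129 + 0.077×18.3 + 0.12×90.9 = 141.3
Vm = 26.6 · ln(0.099238) = 26.6 × (-2.3102) = -61.45 mV

-61.5 mV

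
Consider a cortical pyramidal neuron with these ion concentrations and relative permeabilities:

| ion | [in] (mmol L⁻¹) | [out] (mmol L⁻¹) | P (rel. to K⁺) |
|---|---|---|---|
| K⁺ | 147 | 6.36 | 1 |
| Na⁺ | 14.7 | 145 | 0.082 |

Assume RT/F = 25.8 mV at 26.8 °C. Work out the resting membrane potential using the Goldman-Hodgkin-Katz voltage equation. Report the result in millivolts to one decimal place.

-54.0 mV

Vm = 25.8 · ln[(Σ P·[cation]ₒ + Σ P·[anion]ᵢ) / (Σ P·[cation]ᵢ + Σ P·[anion]ₒ)]
Numerator = 1×6.36 + 0.082×145 = 18.25
Denominator = 1×147 + 0.082×14.7 = 148.2
Vm = 25.8 · ln(0.12314) = 25.8 × (-2.0944) = -54.04 mV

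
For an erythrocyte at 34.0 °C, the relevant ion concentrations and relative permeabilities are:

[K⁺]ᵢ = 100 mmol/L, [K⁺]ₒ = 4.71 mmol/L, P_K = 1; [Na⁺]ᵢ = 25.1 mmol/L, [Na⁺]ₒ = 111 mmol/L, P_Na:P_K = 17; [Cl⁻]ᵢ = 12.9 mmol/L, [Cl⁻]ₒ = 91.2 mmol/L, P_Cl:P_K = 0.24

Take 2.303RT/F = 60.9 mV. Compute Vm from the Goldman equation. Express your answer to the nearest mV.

33 mV

Vm = 60.9 · log₁₀[(Σ P·[cation]ₒ + Σ P·[anion]ᵢ) / (Σ P·[cation]ᵢ + Σ P·[anion]ₒ)]
Numerator = 1×4.71 + 17×111 + 0.24×12.9 = 1895
Denominator = 1×100 + 17×25.1 + 0.24×91.2 = 548.6
Vm = 60.9 · log₁₀(3.454) = 60.9 × (0.5383) = 32.78 mV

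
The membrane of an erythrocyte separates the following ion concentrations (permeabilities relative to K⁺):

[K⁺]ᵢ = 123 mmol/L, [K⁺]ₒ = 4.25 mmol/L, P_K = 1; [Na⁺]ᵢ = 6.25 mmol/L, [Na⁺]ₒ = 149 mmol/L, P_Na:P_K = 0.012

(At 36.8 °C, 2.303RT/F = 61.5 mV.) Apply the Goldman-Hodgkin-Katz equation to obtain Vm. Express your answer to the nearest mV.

-81 mV

Vm = 61.5 · log₁₀[(Σ P·[cation]ₒ + Σ P·[anion]ᵢ) / (Σ P·[cation]ᵢ + Σ P·[anion]ₒ)]
Numerator = 1×4.25 + 0.012×149 = 6.038
Denominator = 1×123 + 0.012×6.25 = 123.1
Vm = 61.5 · log₁₀(0.04906) = 61.5 × (-1.3093) = -80.52 mV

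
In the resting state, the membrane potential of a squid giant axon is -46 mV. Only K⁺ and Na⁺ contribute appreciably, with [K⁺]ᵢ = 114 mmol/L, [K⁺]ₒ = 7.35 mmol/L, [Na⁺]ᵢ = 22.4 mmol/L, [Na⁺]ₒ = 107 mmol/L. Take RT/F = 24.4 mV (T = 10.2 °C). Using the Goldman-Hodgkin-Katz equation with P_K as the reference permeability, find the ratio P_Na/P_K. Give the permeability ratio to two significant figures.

Let α = P_Na/P_K. GHK: Vm = 24.4·ln[(Kₒ + α·Naₒ)/(Kᵢ + α·Naᵢ)].
e^(Vm/24.4) = e^(-46.0/24.4) = 0.15179
So 0.15179·(Kᵢ + α·Naᵢ) = Kₒ + α·Naₒ → α = (0.15179·114.0 − 7.35) / (107.0 − 0.15179·22.4)
α = (17.3 − 7.35) / (107.0 − 3.4) = 9.954/103.6 = 0.09608

0.096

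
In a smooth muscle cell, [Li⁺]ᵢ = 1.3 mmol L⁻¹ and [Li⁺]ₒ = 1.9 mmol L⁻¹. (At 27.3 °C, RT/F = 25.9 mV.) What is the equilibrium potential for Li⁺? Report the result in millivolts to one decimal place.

E = (25.9/z) · ln([Li⁺]_out/[Li⁺]_in) with z = +1.
= (25.9/1) · ln(1.9/1.3) = 25.90 · ln(1.462)
= 25.90 · (0.3795) = 9.83 mV

9.8 mV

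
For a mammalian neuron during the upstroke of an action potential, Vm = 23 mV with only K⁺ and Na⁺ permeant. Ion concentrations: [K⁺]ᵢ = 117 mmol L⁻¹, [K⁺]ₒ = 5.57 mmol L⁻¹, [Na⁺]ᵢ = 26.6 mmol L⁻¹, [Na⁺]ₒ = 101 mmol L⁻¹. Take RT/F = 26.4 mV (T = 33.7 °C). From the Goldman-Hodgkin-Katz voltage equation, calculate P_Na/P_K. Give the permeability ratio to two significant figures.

7.3

Let α = P_Na/P_K. GHK: Vm = 26.4·ln[(Kₒ + α·Naₒ)/(Kᵢ + α·Naᵢ)].
e^(Vm/26.4) = e^(23.0/26.4) = 2.3898
So 2.3898·(Kᵢ + α·Naᵢ) = Kₒ + α·Naₒ → α = (2.3898·117.0 − 5.57) / (101.0 − 2.3898·26.6)
α = (279.6 − 5.57) / (101.0 − 63.57) = 274/37.43 = 7.321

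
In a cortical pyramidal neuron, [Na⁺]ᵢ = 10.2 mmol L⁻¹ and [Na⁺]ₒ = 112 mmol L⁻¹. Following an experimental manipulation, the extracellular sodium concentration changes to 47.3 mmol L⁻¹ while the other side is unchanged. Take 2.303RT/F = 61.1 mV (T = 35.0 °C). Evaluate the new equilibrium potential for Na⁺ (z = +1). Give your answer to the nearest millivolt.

After the shift: [Na⁺]_out = 47.3, [Na⁺]_in = 10.2 mmol L⁻¹.
E_new = (61.1/1)·log₁₀(47.3/10.2) = 61.10 · (0.6663) = 40.71 mV

41 mV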